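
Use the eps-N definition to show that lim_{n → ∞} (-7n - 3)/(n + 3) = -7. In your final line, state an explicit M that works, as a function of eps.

Suppose eps > 0. For n ≥ 1, |(-7n - 3)/(n + 3) + 7| = |18|/((n + 3)) = 18/((n + 3)).
Since n + 3 ≥ n for n ≥ 1, this is ≤ 18/(n) = 18/n.
So |(-7n - 3)/(n + 3) + 7| < eps whenever n > 18/eps.
Take M = 18/eps. If n > M then |(-7n - 3)/(n + 3) + 7| ≤ 18/n < eps.

M = 18/eps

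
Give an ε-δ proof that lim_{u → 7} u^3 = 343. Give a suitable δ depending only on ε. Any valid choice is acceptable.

Let ε > 0. We seek δ > 0 with 0 < |u − 7| < δ ⇒ |u^3 − 343| < ε.
Factor: u^3 − 343 = (u − 7)(u^2 + 7u + 49), so |u^3 − 343| = |u − 7|·|u^2 + 7u + 49|.
Restrict δ ≤ 2. Then |u − 7| < 2 gives |u| < 9, so by the triangle inequality |u^2 + 7u + 49| ≤ 9^2 + 7·9 + 49 = 193.
Hence |u^3 − 343| ≤ 193|u − 7|, which is < ε once |u − 7| < ε/193.
Take δ = min(2, ε/193). If 0 < |u − 7| < δ then both bounds hold and |u^3 − 343| ≤ 193|u − 7| < 193·(ε/193) = ε.

δ = min(2, ε/193)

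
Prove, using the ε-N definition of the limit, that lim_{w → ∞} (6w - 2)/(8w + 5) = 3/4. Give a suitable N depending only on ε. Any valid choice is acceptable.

N = (23/32)/ε

Fix ε > 0. We seek N > 0 such that w > N implies |(6w - 2)/(8w + 5) − (3/4)| < ε.
(6w - 2)/(8w + 5) − (3/4) = (8(6w - 2) − 6(8w + 5)) / (8(8w + 5)) = -46/(8(8w + 5)).
For w > 0 we have 8w + 5 > 8w, so |(6w - 2)/(8w + 5) − (3/4)| = 46/(8(8w + 5)) < 46/(8·8w) = (23/32)/w.
Thus |(6w - 2)/(8w + 5) − (3/4)| < ε whenever w > (23/32)/ε.
Take N = (23/32)/ε. If w > N then |(6w - 2)/(8w + 5) − (3/4)| < (23/32)/w < ε.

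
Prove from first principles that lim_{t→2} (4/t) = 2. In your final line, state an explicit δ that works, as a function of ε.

δ = min(1, (1/2)ε)

Suppose ε > 0. We seek δ > 0 such that 0 < |t − 2| < δ implies |4/t − 2| < ε.
|4/t − 2| = 4·|2 − t|/(2·|t|) = 4|t − 2|/(2|t|).
Require δ ≤ 1 so that |t| > 2 − 1 = 1, hence 2|t| > 2.
Then |4/t − 2| < 4|t − 2|/2, which is < ε when |t − 2| < (1/2)ε.
Take δ = min(1, (1/2)ε). Then 0 < |t − 2| < δ gives both |t − 2| < 1 and |t − 2| < (1/2)ε, so |4/t − 2| < ε.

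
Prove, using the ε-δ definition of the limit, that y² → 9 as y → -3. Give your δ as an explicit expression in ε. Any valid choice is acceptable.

δ = min(2, ε/8)

Suppose ε > 0. We seek δ > 0 with 0 < |y + 3| < δ ⇒ |y² − 9| < ε.
Factor: y² − 9 = (y + 3)(y - 3), so |y² − 9| = |y + 3|·|y - 3|.
Impose δ ≤ 2 so that |y| < 5; then |y - 3| ≤ 8.
Hence |y² − 9| ≤ 8|y + 3|, which is < ε once |y + 3| < ε/8.
Take δ = min(2, ε/8). If 0 < |y + 3| < δ then both bounds hold and |y² − 9| ≤ 8|y + 3| < 8·(ε/8) = ε.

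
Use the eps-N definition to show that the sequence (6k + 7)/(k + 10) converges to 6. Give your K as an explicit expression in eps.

K = 53/eps

Suppose eps > 0. For k ≥ 1, |(6k + 7)/(k + 10) − 6| = |-53|/((k + 10)) = 53/((k + 10)).
Since k + 10 ≥ k for k ≥ 1, this is ≤ 53/(k) = 53/k.
So |(6k + 7)/(k + 10) − 6| < eps whenever k > 53/eps.
Take K = 53/eps. If k > K then |(6k + 7)/(k + 10) − 6| ≤ 53/k < eps.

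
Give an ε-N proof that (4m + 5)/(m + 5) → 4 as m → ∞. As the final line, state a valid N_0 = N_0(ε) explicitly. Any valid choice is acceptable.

N_0 = 15/ε

Let ε > 0. For m ≥ 1, |(4m + 5)/(m + 5) − 4| = |-15|/((m + 5)) = 15/((m + 5)).
Since m + 5 ≥ m for m ≥ 1, this is ≤ 15/(m) = 15/m.
So |(4m + 5)/(m + 5) − 4| < ε whenever m > 15/ε.
Take N_0 = 15/ε. If m > N_0 then |(4m + 5)/(m + 5) − 4| ≤ 15/m < ε.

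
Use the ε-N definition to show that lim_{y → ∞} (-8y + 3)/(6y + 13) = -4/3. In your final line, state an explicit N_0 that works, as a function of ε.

N_0 = (61/18)/ε

Suppose ε > 0. We seek N_0 > 0 such that y > N_0 implies |(-8y + 3)/(6y + 13) + 4/3| < ε.
(-8y + 3)/(6y + 13) + 4/3 = (6(-8y + 3) − (-8)(6y + 13)) / (6(6y + 13)) = 122/(6(6y + 13)).
For y > 0 we have 6y + 13 > 6y, so |(-8y + 3)/(6y + 13) + 4/3| = 122/(6(6y + 13)) < 122/(6·6y) = (61/18)/y.
Thus |(-8y + 3)/(6y + 13) + 4/3| < ε whenever y > (61/18)/ε.
Take N_0 = (61/18)/ε. If y > N_0 then |(-8y + 3)/(6y + 13) + 4/3| < (61/18)/y < ε.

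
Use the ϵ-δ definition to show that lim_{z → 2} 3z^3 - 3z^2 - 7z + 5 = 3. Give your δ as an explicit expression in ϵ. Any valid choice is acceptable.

δ = min(1, ϵ/37)

Suppose ϵ > 0. We want δ > 0 such that 0 < |z − 2| < δ implies |(3z^3 - 3z^2 - 7z + 5) − 3| < ϵ.
(3z^3 - 3z^2 - 7z + 5) − 3 = 3z^3 - 3z^2 - 7z + 2 = (z − 2)(3z^2 + 3z - 1).
So |(3z^3 - 3z^2 - 7z + 5) − 3| = |z − 2|·|3z^2 + 3z - 1|.
Require δ ≤ 1. Then |z − 2| < 1 gives |z| < 3, and by the triangle inequality |3z^2 + 3z - 1| ≤ 3·3^2 + 3·3 + 1 = 37.
Hence |(3z^3 - 3z^2 - 7z + 5) − 3| ≤ 37|z − 2| < ϵ provided |z − 2| < ϵ/37.
Choosing δ = min(1, ϵ/37) ensures both conditions, hence |(3z^3 - 3z^2 - 7z + 5) − 3| < ϵ.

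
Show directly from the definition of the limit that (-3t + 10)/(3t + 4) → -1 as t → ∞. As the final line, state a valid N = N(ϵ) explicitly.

Let ϵ > 0 be given. We seek N > 0 such that t > N implies |(-3t + 10)/(3t + 4) + 1| < ϵ.
(-3t + 10)/(3t + 4) + 1 = (3(-3t + 10) − (-3)(3t + 4)) / (3(3t + 4)) = 42/(3(3t + 4)).
For t > 0 we have 3t + 4 > 3t, so |(-3t + 10)/(3t + 4) + 1| = 42/(3(3t + 4)) < 42/(3·3t) = (14/3)/t.
Thus |(-3t + 10)/(3t + 4) + 1| < ϵ whenever t > (14/3)/ϵ.
Take N = (14/3)/ϵ. If t > N then |(-3t + 10)/(3t + 4) + 1| < (14/3)/t < ϵ.

N = (14/3)/ϵ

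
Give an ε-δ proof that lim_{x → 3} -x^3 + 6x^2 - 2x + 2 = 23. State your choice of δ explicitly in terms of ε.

Suppose ε > 0. We want δ > 0 such that 0 < |x − 3| < δ implies |(-x^3 + 6x^2 - 2x + 2) − 23| < ε.
(-x^3 + 6x^2 - 2x + 2) − 23 = -x^3 + 6x^2 - 2x - 21 = (x − 3)(-x^2 + 3x + 7).
So |(-x^3 + 6x^2 - 2x + 2) − 23| = |x − 3|·|-x^2 + 3x + 7|.
Require δ ≤ 2. Then |x − 3| < 2 gives |x| < 5, and by the triangle inequality |-x^2 + 3x + 7| ≤ 5^2 + 3·5 + 7 = 47.
Hence |(-x^3 + 6x^2 - 2x + 2) − 23| ≤ 47|x − 3| < ε provided |x − 3| < ε/47.
Choosing δ = min(2, ε/47) ensures both conditions, hence |(-x^3 + 6x^2 - 2x + 2) − 23| < ε.

δ = min(2, ε/47)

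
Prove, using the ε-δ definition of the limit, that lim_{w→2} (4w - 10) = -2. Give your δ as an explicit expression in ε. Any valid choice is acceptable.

Let ε > 0 be given. We need δ > 0 so that 0 < |w − 2| < δ implies |(4w - 10) + 2| < ε.
Since (4w - 10) + 2 = 4(w − 2), we have |(4w - 10) + 2| = 4|w − 2|.
So 4|w − 2| < ε exactly when |w − 2| < ε/4.
Choosing δ = ε/4 gives |(4w - 10) + 2| = 4|w − 2| < ε whenever |w − 2| < δ.

δ = ε/4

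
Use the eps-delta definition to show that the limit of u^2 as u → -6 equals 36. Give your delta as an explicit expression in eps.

Let eps > 0 be given. We seek delta > 0 with 0 < |u + 6| < delta ⇒ |u^2 − 36| < eps.
Factor: u^2 − 36 = (u + 6)(u - 6), so |u^2 − 36| = |u + 6|·|u - 6|.
Impose delta ≤ 1 so that |u| < 7; then |u - 6| ≤ 13.
Hence |u^2 − 36| ≤ 13|u + 6|, which is < eps once |u + 6| < eps/13.
Take delta = min(1, eps/13). If 0 < |u + 6| < delta then both bounds hold and |u^2 − 36| ≤ 13|u + 6| < 13·(eps/13) = eps.

delta = min(1, eps/13)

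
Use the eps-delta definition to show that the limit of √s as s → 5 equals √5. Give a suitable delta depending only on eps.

Fix eps > 0. We want delta > 0 such that 0 < |s − 5| < delta implies |√s − √5| < eps.
Multiplying by the conjugate, |√s − √5| = |s − 5|/(√s + √5).
Restrict delta ≤ 5 so that |s − 5| < 5 forces s > 0, and then √s + √5 > √5.
Hence |√s − √5| < |s − 5|/√5, which is < eps once |s − 5| < √5·eps.
Take delta = min(5, √5·eps). If 0 < |s − 5| < delta then s > 0 and |√s − √5| < |s − 5|/√5 < eps.

delta = min(5, √5·eps)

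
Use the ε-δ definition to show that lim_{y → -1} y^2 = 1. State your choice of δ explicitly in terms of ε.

Fix ε > 0. We seek δ > 0 with 0 < |y + 1| < δ ⇒ |y^2 − 1| < ε.
Factor: y^2 − 1 = (y + 1)(y - 1), so |y^2 − 1| = |y + 1|·|y - 1|.
Restrict δ ≤ 2. Then |y + 1| < 2 gives |y| < 3, so by the triangle inequality |y - 1| ≤ 3 + 1 = 4.
Hence |y^2 − 1| ≤ 4|y + 1|, which is < ε once |y + 1| < ε/4.
Take δ = min(2, ε/4). If 0 < |y + 1| < δ then both bounds hold and |y^2 − 1| ≤ 4|y + 1| < 4·(ε/4) = ε.

δ = min(2, ε/4)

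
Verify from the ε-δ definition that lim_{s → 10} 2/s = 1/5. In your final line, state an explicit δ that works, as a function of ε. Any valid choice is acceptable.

δ = min(5, 25ε)

Let ε > 0 be given. We seek δ > 0 such that 0 < |s − 10| < δ implies |2/s − (1/5)| < ε.
|2/s − (1/5)| = 2·|10 − s|/(10·|s|) = 2|s − 10|/(10|s|).
Require δ ≤ 5 so that |s| > 10 − 5 = 5, hence 10|s| > 50.
Then |2/s − (1/5)| < 2|s − 10|/50, which is < ε when |s − 10| < 25ε.
Take δ = min(5, 25ε). Then 0 < |s − 10| < δ gives both |s − 10| < 5 and |s − 10| < 25ε, so |2/s − (1/5)| < ε.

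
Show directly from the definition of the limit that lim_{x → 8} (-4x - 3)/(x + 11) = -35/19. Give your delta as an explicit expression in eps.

Fix eps > 0. We want delta > 0 with 0 < |x − 8| < delta ⇒ |(-4x - 3)/(x + 11) + 35/19| < eps.
Combining over a common denominator, (-4x - 3)/(x + 11) + 35/19 = [(-4x - 3)·19 − (-35)·(x + 11)] / [19·(x + 11)] = -41(x − 8) / (19(x + 11)).
So |(-4x - 3)/(x + 11) + 35/19| = 41|x − 8| / (19·|x + 11|).
Require delta ≤ 19/2, so |x + 11| ≥ |19| − |x − 8| > 19 − 19/2 = 19/2.
Hence |(-4x - 3)/(x + 11) + 35/19| < 41|x − 8|/(19·(19/2)) = (82/361)|x − 8|, which is < eps once |x − 8| < (361/82)eps.
Take delta = min(19/2, (361/82)eps). Then 0 < |x − 8| < delta forces both bounds, so |(-4x - 3)/(x + 11) + 35/19| < eps.

delta = min(19/2, (361/82)eps)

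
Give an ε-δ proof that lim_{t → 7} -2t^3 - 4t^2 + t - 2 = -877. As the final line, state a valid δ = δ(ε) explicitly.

Fix ε > 0. We want δ > 0 such that 0 < |t − 7| < δ implies |(-2t^3 - 4t^2 + t - 2) + 877| < ε.
(-2t^3 - 4t^2 + t - 2) + 877 = -2t^3 - 4t^2 + t + 875 = (t − 7)(-2t^2 - 18t - 125).
So |(-2t^3 - 4t^2 + t - 2) + 877| = |t − 7|·|-2t^2 - 18t - 125|.
Require δ ≤ 2. Then |t − 7| < 2 gives |t| < 9, and by the triangle inequality |-2t^2 - 18t - 125| ≤ 2·9^2 + 18·9 + 125 = 449.
Hence |(-2t^3 - 4t^2 + t - 2) + 877| ≤ 449|t − 7| < ε provided |t − 7| < ε/449.
Choosing δ = min(2, ε/449) ensures both conditions, hence |(-2t^3 - 4t^2 + t - 2) + 877| < ε.

δ = min(2, ε/449)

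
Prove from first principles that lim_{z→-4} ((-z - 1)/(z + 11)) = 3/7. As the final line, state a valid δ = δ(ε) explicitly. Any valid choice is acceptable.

Fix ε > 0. We want δ > 0 with 0 < |z + 4| < δ ⇒ |(-z - 1)/(z + 11) − (3/7)| < ε.
Combining over a common denominator, (-z - 1)/(z + 11) − (3/7) = [(-z - 1)·7 − 3·(z + 11)] / [7·(z + 11)] = -10(z + 4) / (7(z + 11)).
So |(-z - 1)/(z + 11) − (3/7)| = 10|z + 4| / (7·|z + 11|).
Restrict δ ≤ 7/2. Then |z + 4| < 7/2 gives |z + 11| = |(z + 4) + 7| ≥ 7 − 7/2 = 7/2.
Hence |(-z - 1)/(z + 11) − (3/7)| < 10|z + 4|/(7·(7/2)) = (20/49)|z + 4|, which is < ε once |z + 4| < (49/20)ε.
Take δ = min(7/2, (49/20)ε). Then 0 < |z + 4| < δ forces both bounds, so |(-z - 1)/(z + 11) − (3/7)| < ε.

δ = min(7/2, (49/20)ε)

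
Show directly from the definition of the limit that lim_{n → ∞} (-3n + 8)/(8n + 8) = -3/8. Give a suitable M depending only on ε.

Fix ε > 0. For n ≥ 1, |(-3n + 8)/(8n + 8) + 3/8| = |88|/(8(8n + 8)) = 88/(8(8n + 8)).
Since 8n + 8 ≥ 8n for n ≥ 1, this is ≤ 88/(8·8n) = (11/8)/n.
So |(-3n + 8)/(8n + 8) + 3/8| < ε whenever n > (11/8)/ε.
Take M = (11/8)/ε. If n > M then |(-3n + 8)/(8n + 8) + 3/8| ≤ (11/8)/n < ε.

M = (11/8)/ε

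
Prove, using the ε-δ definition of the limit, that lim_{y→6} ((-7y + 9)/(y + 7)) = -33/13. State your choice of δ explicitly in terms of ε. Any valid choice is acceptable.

Let ε > 0. We want δ > 0 with 0 < |y − 6| < δ ⇒ |(-7y + 9)/(y + 7) + 33/13| < ε.
Combining over a common denominator, (-7y + 9)/(y + 7) + 33/13 = [(-7y + 9)·13 − (-33)·(y + 7)] / [13·(y + 7)] = -58(y − 6) / (13(y + 7)).
So |(-7y + 9)/(y + 7) + 33/13| = 58|y − 6| / (13·|y + 7|).
Restrict δ ≤ 13/2. Then |y − 6| < 13/2 gives |y + 7| = |(y − 6) + 13| ≥ 13 − 13/2 = 13/2.
Hence |(-7y + 9)/(y + 7) + 33/13| < 58|y − 6|/(13·(13/2)) = (116/169)|y − 6|, which is < ε once |y − 6| < (169/116)ε.
Take δ = min(13/2, (169/116)ε). Then 0 < |y − 6| < δ forces both bounds, so |(-7y + 9)/(y + 7) + 33/13| < ε.

δ = min(13/2, (169/116)ε)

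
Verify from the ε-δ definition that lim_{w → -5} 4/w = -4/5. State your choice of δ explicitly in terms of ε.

Let ε > 0 be given. We seek δ > 0 such that 0 < |w + 5| < δ implies |4/w + 4/5| < ε.
|4/w + 4/5| = 4·|-5 − w|/(5·|w|) = 4|w + 5|/(5|w|).
Restrict δ ≤ 5/2. Then |w + 5| < 5/2 gives |w| > 5/2, so 5|w| > 25/2.
Then |4/w + 4/5| < 4|w + 5|/(25/2), which is < ε when |w + 5| < (25/8)ε.
Take δ = min(5/2, (25/8)ε). Then 0 < |w + 5| < δ gives both |w + 5| < 5/2 and |w + 5| < (25/8)ε, so |4/w + 4/5| < ε.

δ = min(5/2, (25/8)ε)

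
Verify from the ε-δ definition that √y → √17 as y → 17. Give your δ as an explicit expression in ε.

Fix ε > 0. We want δ > 0 such that 0 < |y − 17| < δ implies |√y − √17| < ε.
Rationalise: √y − √17 = (y − 17)/(√y + √17), so |√y − √17| = |y − 17|/(√y + √17).
Restrict δ ≤ 17 so that |y − 17| < 17 forces y > 0, and then √y + √17 > √17.
Hence |√y − √17| < |y − 17|/√17, which is < ε once |y − 17| < √17·ε.
Take δ = min(17, √17·ε). If 0 < |y − 17| < δ then y > 0 and |√y − √17| < |y − 17|/√17 < ε.

δ = min(17, √17·ε)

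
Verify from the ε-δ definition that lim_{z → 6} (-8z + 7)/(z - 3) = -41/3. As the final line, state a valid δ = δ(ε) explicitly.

δ = min(3/2, (9/34)ε)

Let ε > 0 be given. We want δ > 0 with 0 < |z − 6| < δ ⇒ |(-8z + 7)/(z - 3) + 41/3| < ε.
Combining over a common denominator, (-8z + 7)/(z - 3) + 41/3 = [(-8z + 7)·3 − (-41)·(z - 3)] / [3·(z - 3)] = 17(z − 6) / (3(z - 3)).
So |(-8z + 7)/(z - 3) + 41/3| = 17|z − 6| / (3·|z − 3|).
Restrict δ ≤ 3/2. Then |z − 6| < 3/2 gives |z − 3| = |(z − 6) + 3| ≥ 3 − 3/2 = 3/2.
Hence |(-8z + 7)/(z - 3) + 41/3| < 17|z − 6|/(3·(3/2)) = (34/9)|z − 6|, which is < ε once |z − 6| < (9/34)ε.
Take δ = min(3/2, (9/34)ε). Then 0 < |z − 6| < δ forces both bounds, so |(-8z + 7)/(z - 3) + 41/3| < ε.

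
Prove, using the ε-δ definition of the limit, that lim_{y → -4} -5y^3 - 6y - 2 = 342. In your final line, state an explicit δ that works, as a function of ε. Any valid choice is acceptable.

δ = min(2, ε/386)

Fix ε > 0. We want δ > 0 such that 0 < |y + 4| < δ implies |(-5y^3 - 6y - 2) − 342| < ε.
(-5y^3 - 6y - 2) − 342 = -5y^3 - 6y - 344 = (y + 4)(-5y^2 + 20y - 86).
So |(-5y^3 - 6y - 2) − 342| = |y + 4|·|-5y^2 + 20y - 86|.
Require δ ≤ 2. Then |y + 4| < 2 gives |y| < 6, and by the triangle inequality |-5y^2 + 20y - 86| ≤ 5·6^2 + 20·6 + 86 = 386.
Hence |(-5y^3 - 6y - 2) − 342| ≤ 386|y + 4| < ε provided |y + 4| < ε/386.
Choosing δ = min(2, ε/386) ensures both conditions, hence |(-5y^3 - 6y - 2) − 342| < ε.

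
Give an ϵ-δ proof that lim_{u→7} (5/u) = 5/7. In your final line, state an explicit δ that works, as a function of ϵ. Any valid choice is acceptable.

δ = min(7/2, (49/10)ϵ)

Suppose ϵ > 0. We seek δ > 0 such that 0 < |u − 7| < δ implies |5/u − (5/7)| < ϵ.
|5/u − (5/7)| = 5·|7 − u|/(7·|u|) = 5|u − 7|/(7|u|).
Restrict δ ≤ 7/2. Then |u − 7| < 7/2 gives |u| > 7/2, so 7|u| > 49/2.
Then |5/u − (5/7)| < 5|u − 7|/(49/2), which is < ϵ when |u − 7| < (49/10)ϵ.
Take δ = min(7/2, (49/10)ϵ). Then 0 < |u − 7| < δ gives both |u − 7| < 7/2 and |u − 7| < (49/10)ϵ, so |5/u − (5/7)| < ϵ.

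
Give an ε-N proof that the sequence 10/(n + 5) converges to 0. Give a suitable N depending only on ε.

N = 10/ε

Let ε > 0. For n ≥ 1, |10/(n + 5) − 0| = 10/(n + 5) ≤ 10/n.
We need 10/n < ε, i.e. n > 10/ε.
Take N = 10/ε. If n > N then |10/(n + 5)| ≤ 10/n < ε.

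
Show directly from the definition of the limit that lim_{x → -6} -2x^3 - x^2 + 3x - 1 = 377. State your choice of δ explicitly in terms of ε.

Let ε > 0 be given. We want δ > 0 such that 0 < |x + 6| < δ implies |(-2x^3 - x^2 + 3x - 1) − 377| < ε.
(-2x^3 - x^2 + 3x - 1) − 377 = -2x^3 - x^2 + 3x - 378 = (x + 6)(-2x^2 + 11x - 63).
So |(-2x^3 - x^2 + 3x - 1) − 377| = |x + 6|·|-2x^2 + 11x - 63|.
Require δ ≤ 1. Then |x + 6| < 1 gives |x| < 7, and by the triangle inequality |-2x^2 + 11x - 63| ≤ 2·7^2 + 11·7 + 63 = 238.
Hence |(-2x^3 - x^2 + 3x - 1) − 377| ≤ 238|x + 6| < ε provided |x + 6| < ε/238.
Take δ = min(1, ε/238). Then 0 < |x + 6| < δ gives both |x + 6| < 1 and |x + 6| < ε/238, so |(-2x^3 - x^2 + 3x - 1) − 377| < ε.

δ = min(1, ε/238)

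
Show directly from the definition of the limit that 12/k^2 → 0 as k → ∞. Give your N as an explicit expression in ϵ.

N = (12/ϵ)^{1/2}

Let ϵ > 0. For k ≥ 1, |12/k^2 − 0| = 12/k^2.
12/k^2 < ϵ ⇔ k^2 > 12/ϵ ⇔ k > (12/ϵ)^{1/2}.
Take N = (12/ϵ)^{1/2}. Then k > N implies 12/k^2 < ϵ.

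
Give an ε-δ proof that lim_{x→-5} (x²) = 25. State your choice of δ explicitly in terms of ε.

Suppose ε > 0. We seek δ > 0 with 0 < |x + 5| < δ ⇒ |x² − 25| < ε.
Factor: x² − 25 = (x + 5)(x - 5), so |x² − 25| = |x + 5|·|x - 5|.
Restrict δ ≤ 1. Then |x + 5| < 1 gives |x| < 6, so by the triangle inequality |x - 5| ≤ 6 + 5 = 11.
Hence |x² − 25| ≤ 11|x + 5|, which is < ε once |x + 5| < ε/11.
Take δ = min(1, ε/11). If 0 < |x + 5| < δ then both bounds hold and |x² − 25| ≤ 11|x + 5| < 11·(ε/11) = ε.

δ = min(1, ε/11)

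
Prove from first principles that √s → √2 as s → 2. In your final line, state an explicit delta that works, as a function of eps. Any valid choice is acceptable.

delta = min(2, √2·eps)

Fix eps > 0. We want delta > 0 such that 0 < |s − 2| < delta implies |√s − √2| < eps.
Multiplying by the conjugate, |√s − √2| = |s − 2|/(√s + √2).
Restrict delta ≤ 2 so that |s − 2| < 2 forces s > 0, and then √s + √2 > √2.
Hence |√s − √2| < |s − 2|/√2, which is < eps once |s − 2| < √2·eps.
Take delta = min(2, √2·eps). If 0 < |s − 2| < delta then s > 0 and |√s − √2| < |s − 2|/√2 < eps.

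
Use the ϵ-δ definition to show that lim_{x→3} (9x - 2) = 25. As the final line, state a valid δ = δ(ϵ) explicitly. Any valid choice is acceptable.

δ = ϵ/9

Let ϵ > 0. We need δ > 0 so that 0 < |x − 3| < δ implies |(9x - 2) − 25| < ϵ.
|(9x - 2) − 25| = |9x - 27| = 9|x − 3|.
Thus it suffices that |x − 3| < ϵ/9.
Take δ = ϵ/9. If 0 < |x − 3| < δ then |(9x - 2) − 25| = 9|x − 3| < 9·(ϵ/9) = ϵ.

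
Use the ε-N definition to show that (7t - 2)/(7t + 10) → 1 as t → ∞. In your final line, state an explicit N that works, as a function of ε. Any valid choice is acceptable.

Suppose ε > 0. We seek N > 0 such that t > N implies |(7t - 2)/(7t + 10) − 1| < ε.
(7t - 2)/(7t + 10) − 1 = (7(7t - 2) − 7(7t + 10)) / (7(7t + 10)) = -84/(7(7t + 10)).
For t > 0 we have 7t + 10 > 7t, so |(7t - 2)/(7t + 10) − 1| = 84/(7(7t + 10)) < 84/(7·7t) = (12/7)/t.
Thus |(7t - 2)/(7t + 10) − 1| < ε whenever t > (12/7)/ε.
Take N = (12/7)/ε. If t > N then |(7t - 2)/(7t + 10) − 1| < (12/7)/t < ε.

N = (12/7)/ε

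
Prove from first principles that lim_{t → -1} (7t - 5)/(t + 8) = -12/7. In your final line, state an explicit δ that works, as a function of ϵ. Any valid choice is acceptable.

δ = min(7/2, (49/122)ϵ)

Suppose ϵ > 0. We want δ > 0 with 0 < |t + 1| < δ ⇒ |(7t - 5)/(t + 8) + 12/7| < ϵ.
Combining over a common denominator, (7t - 5)/(t + 8) + 12/7 = [(7t - 5)·7 − (-12)·(t + 8)] / [7·(t + 8)] = 61(t + 1) / (7(t + 8)).
So |(7t - 5)/(t + 8) + 12/7| = 61|t + 1| / (7·|t + 8|).
Require δ ≤ 7/2, so |t + 8| ≥ |7| − |t + 1| > 7 − 7/2 = 7/2.
Hence |(7t - 5)/(t + 8) + 12/7| < 61|t + 1|/(7·(7/2)) = (122/49)|t + 1|, which is < ϵ once |t + 1| < (49/122)ϵ.
Take δ = min(7/2, (49/122)ϵ). Then 0 < |t + 1| < δ forces both bounds, so |(7t - 5)/(t + 8) + 12/7| < ϵ.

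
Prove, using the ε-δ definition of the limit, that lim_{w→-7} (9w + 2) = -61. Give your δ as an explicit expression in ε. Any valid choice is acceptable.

δ = ε/9

Let ε > 0. We need δ > 0 so that 0 < |w + 7| < δ implies |(9w + 2) + 61| < ε.
Since (9w + 2) + 61 = 9(w + 7), we have |(9w + 2) + 61| = 9|w + 7|.
So 9|w + 7| < ε exactly when |w + 7| < ε/9.
Take δ = ε/9. If 0 < |w + 7| < δ then |(9w + 2) + 61| = 9|w + 7| < 9·(ε/9) = ε.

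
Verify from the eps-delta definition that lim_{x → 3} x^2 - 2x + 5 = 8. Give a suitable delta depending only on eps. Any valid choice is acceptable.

Fix eps > 0. We want delta > 0 such that 0 < |x − 3| < delta implies |(x^2 - 2x + 5) − 8| < eps.
(x^2 - 2x + 5) − 8 = x^2 - 2x - 3 = (x − 3)(x + 1).
So |(x^2 - 2x + 5) − 8| = |x − 3|·|x + 1|.
Require delta ≤ 2. Then |x − 3| < 2 gives |x| < 5, and by the triangle inequality |x + 1| ≤ 5 + 1 = 6.
Hence |(x^2 - 2x + 5) − 8| ≤ 6|x − 3| < eps provided |x − 3| < eps/6.
Take delta = min(2, eps/6). Then 0 < |x − 3| < delta gives both |x − 3| < 2 and |x − 3| < eps/6, so |(x^2 - 2x + 5) − 8| < eps.

delta = min(2, eps/6)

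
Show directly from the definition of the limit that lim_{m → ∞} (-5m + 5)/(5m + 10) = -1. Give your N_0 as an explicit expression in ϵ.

N_0 = 3/ϵ

Fix ϵ > 0. For m ≥ 1, |(-5m + 5)/(5m + 10) + 1| = |75|/(5(5m + 10)) = 75/(5(5m + 10)).
Since 5m + 10 ≥ 5m for m ≥ 1, this is ≤ 75/(5·5m) = 3/m.
So |(-5m + 5)/(5m + 10) + 1| < ϵ whenever m > 3/ϵ.
Take N_0 = 3/ϵ. If m > N_0 then |(-5m + 5)/(5m + 10) + 1| ≤ 3/m < ϵ.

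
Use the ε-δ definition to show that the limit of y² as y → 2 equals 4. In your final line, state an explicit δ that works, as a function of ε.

δ = min(1, ε/5)

Let ε > 0 be given. We seek δ > 0 with 0 < |y − 2| < δ ⇒ |y² − 4| < ε.
Factor: y² − 4 = (y − 2)(y + 2), so |y² − 4| = |y − 2|·|y + 2|.
Impose δ ≤ 1 so that |y| < 3; then |y + 2| ≤ 5.
Hence |y² − 4| ≤ 5|y − 2|, which is < ε once |y − 2| < ε/5.
Take δ = min(1, ε/5). If 0 < |y − 2| < δ then both bounds hold and |y² − 4| ≤ 5|y − 2| < 5·(ε/5) = ε.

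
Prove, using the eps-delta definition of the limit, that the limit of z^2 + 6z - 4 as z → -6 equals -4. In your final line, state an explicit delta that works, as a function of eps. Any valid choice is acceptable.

Let eps > 0. We want delta > 0 such that 0 < |z + 6| < delta implies |(z^2 + 6z - 4) + 4| < eps.
(z^2 + 6z - 4) + 4 = z^2 + 6z = (z + 6)(z).
So |(z^2 + 6z - 4) + 4| = |z + 6|·|z|.
Require delta ≤ 1. Then |z + 6| < 1 gives |z| < 7, and by the triangle inequality |z| ≤ 7 = 7.
Hence |(z^2 + 6z - 4) + 4| ≤ 7|z + 6| < eps provided |z + 6| < eps/7.
Take delta = min(1, eps/7). Then 0 < |z + 6| < delta gives both |z + 6| < 1 and |z + 6| < eps/7, so |(z^2 + 6z - 4) + 4| < eps.

delta = min(1, eps/7)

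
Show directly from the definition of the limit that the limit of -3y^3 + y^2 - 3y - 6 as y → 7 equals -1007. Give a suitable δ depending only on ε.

δ = min(1, ε/495)

Let ε > 0 be given. We want δ > 0 such that 0 < |y − 7| < δ implies |(-3y^3 + y^2 - 3y - 6) + 1007| < ε.
(-3y^3 + y^2 - 3y - 6) + 1007 = -3y^3 + y^2 - 3y + 1001 = (y − 7)(-3y^2 - 20y - 143).
So |(-3y^3 + y^2 - 3y - 6) + 1007| = |y − 7|·|-3y^2 - 20y - 143|.
Assume first that |y − 7| < 1, so |y| < 8. Then |-3y^2 - 20y - 143| ≤ 3·8^2 + 20·8 + 143 = 495.
Hence |(-3y^3 + y^2 - 3y - 6) + 1007| ≤ 495|y − 7| < ε provided |y − 7| < ε/495.
Choosing δ = min(1, ε/495) ensures both conditions, hence |(-3y^3 + y^2 - 3y - 6) + 1007| < ε.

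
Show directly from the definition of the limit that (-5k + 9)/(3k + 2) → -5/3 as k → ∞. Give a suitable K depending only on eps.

Let eps > 0. For k ≥ 1, |(-5k + 9)/(3k + 2) + 5/3| = |37|/(3(3k + 2)) = 37/(3(3k + 2)).
Since 3k + 2 ≥ 3k for k ≥ 1, this is ≤ 37/(3·3k) = (37/9)/k.
So |(-5k + 9)/(3k + 2) + 5/3| < eps whenever k > (37/9)/eps.
Take K = (37/9)/eps. If k > K then |(-5k + 9)/(3k + 2) + 5/3| ≤ (37/9)/k < eps.

K = (37/9)/eps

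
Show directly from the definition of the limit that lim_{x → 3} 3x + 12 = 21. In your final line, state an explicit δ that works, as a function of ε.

Fix ε > 0. We need δ > 0 so that 0 < |x − 3| < δ implies |(3x + 12) − 21| < ε.
|(3x + 12) − 21| = |3x - 9| = 3|x − 3|.
So 3|x − 3| < ε exactly when |x − 3| < ε/3.
Choosing δ = ε/3 gives |(3x + 12) − 21| = 3|x − 3| < ε whenever |x − 3| < δ.

δ = ε/3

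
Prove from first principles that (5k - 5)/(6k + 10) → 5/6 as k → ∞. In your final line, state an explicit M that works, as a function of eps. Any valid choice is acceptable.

M = (20/9)/eps

Fix eps > 0. For k ≥ 1, |(5k - 5)/(6k + 10) − (5/6)| = |-80|/(6(6k + 10)) = 80/(6(6k + 10)).
Since 6k + 10 ≥ 6k for k ≥ 1, this is ≤ 80/(6·6k) = (20/9)/k.
So |(5k - 5)/(6k + 10) − (5/6)| < eps whenever k > (20/9)/eps.
Take M = (20/9)/eps. If k > M then |(5k - 5)/(6k + 10) − (5/6)| ≤ (20/9)/k < eps.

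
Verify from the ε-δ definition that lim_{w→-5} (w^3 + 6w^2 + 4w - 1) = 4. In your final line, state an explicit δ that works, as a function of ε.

Fix ε > 0. We want δ > 0 such that 0 < |w + 5| < δ implies |(w^3 + 6w^2 + 4w - 1) − 4| < ε.
(w^3 + 6w^2 + 4w - 1) − 4 = w^3 + 6w^2 + 4w - 5 = (w + 5)(w^2 + w - 1).
So |(w^3 + 6w^2 + 4w - 1) − 4| = |w + 5|·|w^2 + w - 1|.
Require δ ≤ 1. Then |w + 5| < 1 gives |w| < 6, and by the triangle inequality |w^2 + w - 1| ≤ 6^2 + 6 + 1 = 43.
Hence |(w^3 + 6w^2 + 4w - 1) − 4| ≤ 43|w + 5| < ε provided |w + 5| < ε/43.
Take δ = min(1, ε/43). Then 0 < |w + 5| < δ gives both |w + 5| < 1 and |w + 5| < ε/43, so |(w^3 + 6w^2 + 4w - 1) − 4| < ε.

δ = min(1, ε/43)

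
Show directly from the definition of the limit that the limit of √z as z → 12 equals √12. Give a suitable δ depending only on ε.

Let ε > 0. We want δ > 0 such that 0 < |z − 12| < δ implies |√z − √12| < ε.
Rationalise: √z − √12 = (z − 12)/(√z + √12), so |√z − √12| = |z − 12|/(√z + √12).
Restrict δ ≤ 12 so that |z − 12| < 12 forces z > 0, and then √z + √12 > √12.
Hence |√z − √12| < |z − 12|/√12, which is < ε once |z − 12| < √12·ε.
Take δ = min(12, √12·ε). If 0 < |z − 12| < δ then z > 0 and |√z − √12| < |z − 12|/√12 < ε.

δ = min(12, √12·ε)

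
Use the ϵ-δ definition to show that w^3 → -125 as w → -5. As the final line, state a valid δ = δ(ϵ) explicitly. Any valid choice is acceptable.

Let ϵ > 0. We seek δ > 0 with 0 < |w + 5| < δ ⇒ |w^3 + 125| < ϵ.
Factor: w^3 + 125 = (w + 5)(w^2 - 5w + 25), so |w^3 + 125| = |w + 5|·|w^2 - 5w + 25|.
Restrict δ ≤ 2. Then |w + 5| < 2 gives |w| < 7, so by the triangle inequality |w^2 - 5w + 25| ≤ 7^2 + 5·7 + 25 = 109.
Hence |w^3 + 125| ≤ 109|w + 5|, which is < ϵ once |w + 5| < ϵ/109.
Take δ = min(2, ϵ/109). If 0 < |w + 5| < δ then both bounds hold and |w^3 + 125| ≤ 109|w + 5| < 109·(ϵ/109) = ϵ.

δ = min(2, ϵ/109)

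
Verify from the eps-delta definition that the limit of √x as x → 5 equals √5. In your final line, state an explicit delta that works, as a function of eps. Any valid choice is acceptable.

Fix eps > 0. We want delta > 0 such that 0 < |x − 5| < delta implies |√x − √5| < eps.
Rationalise: √x − √5 = (x − 5)/(√x + √5), so |√x − √5| = |x − 5|/(√x + √5).
Restrict delta ≤ 5 so that |x − 5| < 5 forces x > 0, and then √x + √5 > √5.
Hence |√x − √5| < |x − 5|/√5, which is < eps once |x − 5| < √5·eps.
Take delta = min(5, √5·eps). If 0 < |x − 5| < delta then x > 0 and |√x − √5| < |x − 5|/√5 < eps.

delta = min(5, √5·eps)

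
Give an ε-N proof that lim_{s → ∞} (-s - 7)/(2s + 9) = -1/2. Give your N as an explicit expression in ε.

N = (5/4)/ε

Suppose ε > 0. We seek N > 0 such that s > N implies |(-s - 7)/(2s + 9) + 1/2| < ε.
(-s - 7)/(2s + 9) + 1/2 = (2(-s - 7) − (-1)(2s + 9)) / (2(2s + 9)) = -5/(2(2s + 9)).
For s > 0 we have 2s + 9 > 2s, so |(-s - 7)/(2s + 9) + 1/2| = 5/(2(2s + 9)) < 5/(2·2s) = (5/4)/s.
Thus |(-s - 7)/(2s + 9) + 1/2| < ε whenever s > (5/4)/ε.
Take N = (5/4)/ε. If s > N then |(-s - 7)/(2s + 9) + 1/2| < (5/4)/s < ε.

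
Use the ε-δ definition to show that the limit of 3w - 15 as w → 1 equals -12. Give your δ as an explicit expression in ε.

Let ε > 0 be given. We need δ > 0 so that 0 < |w − 1| < δ implies |(3w - 15) + 12| < ε.
Since (3w - 15) + 12 = 3(w − 1), we have |(3w - 15) + 12| = 3|w − 1|.
Thus it suffices that |w − 1| < ε/3.
Choosing δ = ε/3 gives |(3w - 15) + 12| = 3|w − 1| < ε whenever |w − 1| < δ.

δ = ε/3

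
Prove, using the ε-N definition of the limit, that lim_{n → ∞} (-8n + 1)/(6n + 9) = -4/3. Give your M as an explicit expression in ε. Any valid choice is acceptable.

M = (13/6)/ε

Suppose ε > 0. For n ≥ 1, |(-8n + 1)/(6n + 9) + 4/3| = |78|/(6(6n + 9)) = 78/(6(6n + 9)).
Since 6n + 9 ≥ 6n for n ≥ 1, this is ≤ 78/(6·6n) = (13/6)/n.
So |(-8n + 1)/(6n + 9) + 4/3| < ε whenever n > (13/6)/ε.
Take M = (13/6)/ε. If n > M then |(-8n + 1)/(6n + 9) + 4/3| ≤ (13/6)/n < ε.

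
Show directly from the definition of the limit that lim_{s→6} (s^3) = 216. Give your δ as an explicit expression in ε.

δ = min(2, ε/148)

Fix ε > 0. We seek δ > 0 with 0 < |s − 6| < δ ⇒ |s^3 − 216| < ε.
Factor: s^3 − 216 = (s − 6)(s^2 + 6s + 36), so |s^3 − 216| = |s − 6|·|s^2 + 6s + 36|.
Restrict δ ≤ 2. Then |s − 6| < 2 gives |s| < 8, so by the triangle inequality |s^2 + 6s + 36| ≤ 8^2 + 6·8 + 36 = 148.
Hence |s^3 − 216| ≤ 148|s − 6|, which is < ε once |s − 6| < ε/148.
Take δ = min(2, ε/148). If 0 < |s − 6| < δ then both bounds hold and |s^3 − 216| ≤ 148|s − 6| < 148·(ε/148) = ε.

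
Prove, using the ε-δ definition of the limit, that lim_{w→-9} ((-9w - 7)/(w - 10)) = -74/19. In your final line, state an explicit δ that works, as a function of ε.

Fix ε > 0. We want δ > 0 with 0 < |w + 9| < δ ⇒ |(-9w - 7)/(w - 10) + 74/19| < ε.
Combining over a common denominator, (-9w - 7)/(w - 10) + 74/19 = [(-9w - 7)·(-19) − 74·(w - 10)] / [(-19)·(w - 10)] = 97(w + 9) / ((-19)(w - 10)).
So |(-9w - 7)/(w - 10) + 74/19| = 97|w + 9| / (19·|w − 10|).
Require δ ≤ 19/2, so |w − 10| ≥ |-19| − |w + 9| > 19 − 19/2 = 19/2.
Hence |(-9w - 7)/(w - 10) + 74/19| < 97|w + 9|/(19·(19/2)) = (194/361)|w + 9|, which is < ε once |w + 9| < (361/194)ε.
Take δ = min(19/2, (361/194)ε). Then 0 < |w + 9| < δ forces both bounds, so |(-9w - 7)/(w - 10) + 74/19| < ε.

δ = min(19/2, (361/194)ε)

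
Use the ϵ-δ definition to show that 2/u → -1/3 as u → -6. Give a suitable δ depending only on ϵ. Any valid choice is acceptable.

Suppose ϵ > 0. We seek δ > 0 such that 0 < |u + 6| < δ implies |2/u + 1/3| < ϵ.
|2/u + 1/3| = 2·|-6 − u|/(6·|u|) = 2|u + 6|/(6|u|).
Require δ ≤ 3 so that |u| > 6 − 3 = 3, hence 6|u| > 18.
Then |2/u + 1/3| < 2|u + 6|/18, which is < ϵ when |u + 6| < 9ϵ.
Take δ = min(3, 9ϵ). Then 0 < |u + 6| < δ gives both |u + 6| < 3 and |u + 6| < 9ϵ, so |2/u + 1/3| < ϵ.

δ = min(3, 9ϵ)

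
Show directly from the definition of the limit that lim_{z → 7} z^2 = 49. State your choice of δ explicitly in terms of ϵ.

Fix ϵ > 0. We seek δ > 0 with 0 < |z − 7| < δ ⇒ |z^2 − 49| < ϵ.
Factor: z^2 − 49 = (z − 7)(z + 7), so |z^2 − 49| = |z − 7|·|z + 7|.
Restrict δ ≤ 1. Then |z − 7| < 1 gives |z| < 8, so by the triangle inequality |z + 7| ≤ 8 + 7 = 15.
Hence |z^2 − 49| ≤ 15|z − 7|, which is < ϵ once |z − 7| < ϵ/15.
Take δ = min(1, ϵ/15). If 0 < |z − 7| < δ then both bounds hold and |z^2 − 49| ≤ 15|z − 7| < 15·(ϵ/15) = ϵ.

δ = min(1, ϵ/15)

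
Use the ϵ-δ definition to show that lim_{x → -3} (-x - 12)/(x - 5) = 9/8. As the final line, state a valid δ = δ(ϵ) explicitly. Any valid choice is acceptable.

δ = min(4, (32/17)ϵ)

Let ϵ > 0. We want δ > 0 with 0 < |x + 3| < δ ⇒ |(-x - 12)/(x - 5) − (9/8)| < ϵ.
Combining over a common denominator, (-x - 12)/(x - 5) − (9/8) = [(-x - 12)·(-8) − (-9)·(x - 5)] / [(-8)·(x - 5)] = 17(x + 3) / ((-8)(x - 5)).
So |(-x - 12)/(x - 5) − (9/8)| = 17|x + 3| / (8·|x − 5|).
Require δ ≤ 4, so |x − 5| ≥ |-8| − |x + 3| > 8 − 4 = 4.
Hence |(-x - 12)/(x - 5) − (9/8)| < 17|x + 3|/(8·4) = (17/32)|x + 3|, which is < ϵ once |x + 3| < (32/17)ϵ.
Take δ = min(4, (32/17)ϵ). Then 0 < |x + 3| < δ forces both bounds, so |(-x - 12)/(x - 5) − (9/8)| < ϵ.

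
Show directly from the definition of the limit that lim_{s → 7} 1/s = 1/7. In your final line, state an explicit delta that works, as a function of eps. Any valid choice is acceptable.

Suppose eps > 0. We seek delta > 0 such that 0 < |s − 7| < delta implies |1/s − (1/7)| < eps.
|1/s − (1/7)| = |7 − s|/(7·|s|) = |s − 7|/(7|s|).
Restrict delta ≤ 7/2. Then |s − 7| < 7/2 gives |s| > 7/2, so 7|s| > 49/2.
Then |1/s − (1/7)| < |s − 7|/(49/2), which is < eps when |s − 7| < (49/2)eps.
Take delta = min(7/2, (49/2)eps). Then 0 < |s − 7| < delta gives both |s − 7| < 7/2 and |s − 7| < (49/2)eps, so |1/s − (1/7)| < eps.

delta = min(7/2, (49/2)eps)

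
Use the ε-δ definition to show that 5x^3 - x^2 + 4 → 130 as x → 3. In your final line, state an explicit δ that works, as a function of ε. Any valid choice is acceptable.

Suppose ε > 0. We want δ > 0 such that 0 < |x − 3| < δ implies |(5x^3 - x^2 + 4) − 130| < ε.
(5x^3 - x^2 + 4) − 130 = 5x^3 - x^2 - 126 = (x − 3)(5x^2 + 14x + 42).
So |(5x^3 - x^2 + 4) − 130| = |x − 3|·|5x^2 + 14x + 42|.
Require δ ≤ 2. Then |x − 3| < 2 gives |x| < 5, and by the triangle inequality |5x^2 + 14x + 42| ≤ 5·5^2 + 14·5 + 42 = 237.
Hence |(5x^3 - x^2 + 4) − 130| ≤ 237|x − 3| < ε provided |x − 3| < ε/237.
Take δ = min(2, ε/237). Then 0 < |x − 3| < δ gives both |x − 3| < 2 and |x − 3| < ε/237, so |(5x^3 - x^2 + 4) − 130| < ε.

δ = min(2, ε/237)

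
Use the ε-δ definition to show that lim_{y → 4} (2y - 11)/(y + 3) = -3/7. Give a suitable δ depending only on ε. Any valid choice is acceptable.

Let ε > 0. We want δ > 0 with 0 < |y − 4| < δ ⇒ |(2y - 11)/(y + 3) + 3/7| < ε.
Combining over a common denominator, (2y - 11)/(y + 3) + 3/7 = [(2y - 11)·7 − (-3)·(y + 3)] / [7·(y + 3)] = 17(y − 4) / (7(y + 3)).
So |(2y - 11)/(y + 3) + 3/7| = 17|y − 4| / (7·|y + 3|).
Restrict δ ≤ 7/2. Then |y − 4| < 7/2 gives |y + 3| = |(y − 4) + 7| ≥ 7 − 7/2 = 7/2.
Hence |(2y - 11)/(y + 3) + 3/7| < 17|y − 4|/(7·(7/2)) = (34/49)|y − 4|, which is < ε once |y − 4| < (49/34)ε.
Take δ = min(7/2, (49/34)ε). Then 0 < |y − 4| < δ forces both bounds, so |(2y - 11)/(y + 3) + 3/7| < ε.

δ = min(7/2, (49/34)ε)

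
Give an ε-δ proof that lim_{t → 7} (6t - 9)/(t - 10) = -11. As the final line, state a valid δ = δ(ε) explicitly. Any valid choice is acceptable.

δ = min(3/2, (3/34)ε)

Let ε > 0 be given. We want δ > 0 with 0 < |t − 7| < δ ⇒ |(6t - 9)/(t - 10) + 11| < ε.
Combining over a common denominator, (6t - 9)/(t - 10) + 11 = [(6t - 9)·(-3) − 33·(t - 10)] / [(-3)·(t - 10)] = -51(t − 7) / ((-3)(t - 10)).
So |(6t - 9)/(t - 10) + 11| = 51|t − 7| / (3·|t − 10|).
Restrict δ ≤ 3/2. Then |t − 7| < 3/2 gives |t − 10| = |(t − 7) + (-3)| ≥ 3 − 3/2 = 3/2.
Hence |(6t - 9)/(t - 10) + 11| < 51|t − 7|/(3·(3/2)) = (34/3)|t − 7|, which is < ε once |t − 7| < (3/34)ε.
Take δ = min(3/2, (3/34)ε). Then 0 < |t − 7| < δ forces both bounds, so |(6t - 9)/(t - 10) + 11| < ε.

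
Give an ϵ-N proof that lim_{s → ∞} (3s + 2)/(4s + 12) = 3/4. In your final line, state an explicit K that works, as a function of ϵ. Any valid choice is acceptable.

Fix ϵ > 0. We seek K > 0 such that s > K implies |(3s + 2)/(4s + 12) − (3/4)| < ϵ.
(3s + 2)/(4s + 12) − (3/4) = (4(3s + 2) − 3(4s + 12)) / (4(4s + 12)) = -28/(4(4s + 12)).
For s > 0 we have 4s + 12 > 4s, so |(3s + 2)/(4s + 12) − (3/4)| = 28/(4(4s + 12)) < 28/(4·4s) = (7/4)/s.
Thus |(3s + 2)/(4s + 12) − (3/4)| < ϵ whenever s > (7/4)/ϵ.
Take K = (7/4)/ϵ. If s > K then |(3s + 2)/(4s + 12) − (3/4)| < (7/4)/s < ϵ.

K = (7/4)/ϵ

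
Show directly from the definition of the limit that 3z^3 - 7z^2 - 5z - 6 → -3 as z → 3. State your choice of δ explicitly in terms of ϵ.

Suppose ϵ > 0. We want δ > 0 such that 0 < |z − 3| < δ implies |(3z^3 - 7z^2 - 5z - 6) + 3| < ϵ.
(3z^3 - 7z^2 - 5z - 6) + 3 = 3z^3 - 7z^2 - 5z - 3 = (z − 3)(3z^2 + 2z + 1).
So |(3z^3 - 7z^2 - 5z - 6) + 3| = |z − 3|·|3z^2 + 2z + 1|.
Require δ ≤ 1. Then |z − 3| < 1 gives |z| < 4, and by the triangle inequality |3z^2 + 2z + 1| ≤ 3·4^2 + 2·4 + 1 = 57.
Hence |(3z^3 - 7z^2 - 5z - 6) + 3| ≤ 57|z − 3| < ϵ provided |z − 3| < ϵ/57.
Choosing δ = min(1, ϵ/57) ensures both conditions, hence |(3z^3 - 7z^2 - 5z - 6) + 3| < ϵ.

δ = min(1, ϵ/57)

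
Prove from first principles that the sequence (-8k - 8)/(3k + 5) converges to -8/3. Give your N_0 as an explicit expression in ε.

N_0 = (16/9)/ε

Let ε > 0 be given. For k ≥ 1, |(-8k - 8)/(3k + 5) + 8/3| = |16|/(3(3k + 5)) = 16/(3(3k + 5)).
Since 3k + 5 ≥ 3k for k ≥ 1, this is ≤ 16/(3·3k) = (16/9)/k.
So |(-8k - 8)/(3k + 5) + 8/3| < ε whenever k > (16/9)/ε.
Take N_0 = (16/9)/ε. If k > N_0 then |(-8k - 8)/(3k + 5) + 8/3| ≤ (16/9)/k < ε.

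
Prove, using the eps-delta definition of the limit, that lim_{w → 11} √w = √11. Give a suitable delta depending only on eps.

delta = min(11, √11·eps)

Let eps > 0. We want delta > 0 such that 0 < |w − 11| < delta implies |√w − √11| < eps.
Rationalise: √w − √11 = (w − 11)/(√w + √11), so |√w − √11| = |w − 11|/(√w + √11).
Restrict delta ≤ 11 so that |w − 11| < 11 forces w > 0, and then √w + √11 > √11.
Hence |√w − √11| < |w − 11|/√11, which is < eps once |w − 11| < √11·eps.
Take delta = min(11, √11·eps). If 0 < |w − 11| < delta then w > 0 and |√w − √11| < |w − 11|/√11 < eps.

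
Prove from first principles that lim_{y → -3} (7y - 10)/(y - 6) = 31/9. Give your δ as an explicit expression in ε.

δ = min(9/2, (81/64)ε)

Let ε > 0. We want δ > 0 with 0 < |y + 3| < δ ⇒ |(7y - 10)/(y - 6) − (31/9)| < ε.
Combining over a common denominator, (7y - 10)/(y - 6) − (31/9) = [(7y - 10)·(-9) − (-31)·(y - 6)] / [(-9)·(y - 6)] = -32(y + 3) / ((-9)(y - 6)).
So |(7y - 10)/(y - 6) − (31/9)| = 32|y + 3| / (9·|y − 6|).
Require δ ≤ 9/2, so |y − 6| ≥ |-9| − |y + 3| > 9 − 9/2 = 9/2.
Hence |(7y - 10)/(y - 6) − (31/9)| < 32|y + 3|/(9·(9/2)) = (64/81)|y + 3|, which is < ε once |y + 3| < (81/64)ε.
Take δ = min(9/2, (81/64)ε). Then 0 < |y + 3| < δ forces both bounds, so |(7y - 10)/(y - 6) − (31/9)| < ε.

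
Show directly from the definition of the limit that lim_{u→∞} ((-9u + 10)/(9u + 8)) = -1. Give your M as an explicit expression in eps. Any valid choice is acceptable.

Suppose eps > 0. We seek M > 0 such that u > M implies |(-9u + 10)/(9u + 8) + 1| < eps.
(-9u + 10)/(9u + 8) + 1 = (9(-9u + 10) − (-9)(9u + 8)) / (9(9u + 8)) = 162/(9(9u + 8)).
For u > 0 we have 9u + 8 > 9u, so |(-9u + 10)/(9u + 8) + 1| = 162/(9(9u + 8)) < 162/(9·9u) = 2/u.
Thus |(-9u + 10)/(9u + 8) + 1| < eps whenever u > 2/eps.
Take M = 2/eps. If u > M then |(-9u + 10)/(9u + 8) + 1| < 2/u < eps.

M = 2/eps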